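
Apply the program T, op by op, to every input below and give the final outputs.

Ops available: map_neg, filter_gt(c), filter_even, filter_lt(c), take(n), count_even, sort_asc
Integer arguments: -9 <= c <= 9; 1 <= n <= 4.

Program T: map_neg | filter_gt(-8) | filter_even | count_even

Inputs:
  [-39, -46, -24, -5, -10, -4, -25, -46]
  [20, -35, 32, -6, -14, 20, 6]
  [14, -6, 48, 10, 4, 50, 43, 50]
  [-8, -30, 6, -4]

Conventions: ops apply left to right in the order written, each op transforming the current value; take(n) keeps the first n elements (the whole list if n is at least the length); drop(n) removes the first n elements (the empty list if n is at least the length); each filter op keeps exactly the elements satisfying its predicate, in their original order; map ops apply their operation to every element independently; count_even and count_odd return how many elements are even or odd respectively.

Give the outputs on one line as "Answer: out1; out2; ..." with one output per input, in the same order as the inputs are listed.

5; 3; 2; 4

Execution, op by op:
  [-39, -46, -24, -5, -10, -4, -25, -46] -> [39, 46, 24, 5, 10, 4, 25, 46] -> [39, 46, 24, 5, 10, 4, 25, 46] -> [46, 24, 10, 4, 46] -> 5
  [20, -35, 32, -6, -14, 20, 6] -> [-20, 35, -32, 6, 14, -20, -6] -> [35, 6, 14, -6] -> [6, 14, -6] -> 3
  [14, -6, 48, 10, 4, 50, 43, 50] -> [-14, 6, -48, -10, -4, -50, -43, -50] -> [6, -4] -> [6, -4] -> 2
  [-8, -30, 6, -4] -> [8, 30, -6, 4] -> [8, 30, -6, 4] -> [8, 30, -6, 4] -> 4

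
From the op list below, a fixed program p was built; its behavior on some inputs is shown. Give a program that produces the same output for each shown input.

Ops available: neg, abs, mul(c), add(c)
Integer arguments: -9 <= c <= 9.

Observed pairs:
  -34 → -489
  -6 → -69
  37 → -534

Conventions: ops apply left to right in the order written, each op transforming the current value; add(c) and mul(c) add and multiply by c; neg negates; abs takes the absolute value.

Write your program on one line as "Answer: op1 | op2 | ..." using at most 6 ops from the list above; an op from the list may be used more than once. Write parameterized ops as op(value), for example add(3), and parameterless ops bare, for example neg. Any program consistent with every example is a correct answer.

mul(-5) | neg | abs | add(-7) | mul(-3)

Check, running the answer program on each example:
  -34 -> 170 -> -170 -> 170 -> 163 -> -489
  -6 -> 30 -> -30 -> 30 -> 23 -> -69
  37 -> -185 -> 185 -> 185 -> 178 -> -534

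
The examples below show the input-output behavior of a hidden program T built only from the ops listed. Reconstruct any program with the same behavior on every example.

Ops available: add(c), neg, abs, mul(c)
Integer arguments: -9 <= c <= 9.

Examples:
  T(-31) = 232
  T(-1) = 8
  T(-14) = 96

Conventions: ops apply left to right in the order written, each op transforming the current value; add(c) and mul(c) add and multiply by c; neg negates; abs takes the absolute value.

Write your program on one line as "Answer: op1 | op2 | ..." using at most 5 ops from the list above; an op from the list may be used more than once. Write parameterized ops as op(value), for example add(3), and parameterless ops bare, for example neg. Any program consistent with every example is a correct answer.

add(5) | add(-3) | abs | mul(8)

Check, running the answer program on each example:
  -31 -> -26 -> -29 -> 29 -> 232
  -1 -> 4 -> 1 -> 1 -> 8
  -14 -> -9 -> -12 -> 12 -> 96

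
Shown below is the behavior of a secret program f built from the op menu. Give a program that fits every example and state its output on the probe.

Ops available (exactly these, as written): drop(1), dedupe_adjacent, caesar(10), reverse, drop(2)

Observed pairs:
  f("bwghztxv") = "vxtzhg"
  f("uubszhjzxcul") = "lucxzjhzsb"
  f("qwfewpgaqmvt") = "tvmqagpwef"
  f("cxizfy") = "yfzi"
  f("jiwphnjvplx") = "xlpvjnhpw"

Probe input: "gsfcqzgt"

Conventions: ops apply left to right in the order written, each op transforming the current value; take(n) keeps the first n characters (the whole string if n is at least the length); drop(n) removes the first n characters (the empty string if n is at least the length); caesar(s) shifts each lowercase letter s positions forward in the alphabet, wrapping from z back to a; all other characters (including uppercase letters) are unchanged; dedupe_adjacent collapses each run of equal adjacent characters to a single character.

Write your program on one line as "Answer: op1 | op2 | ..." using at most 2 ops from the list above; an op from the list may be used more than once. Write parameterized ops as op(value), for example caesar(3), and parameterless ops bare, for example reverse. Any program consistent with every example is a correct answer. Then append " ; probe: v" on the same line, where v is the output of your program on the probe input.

drop(2) | reverse ; probe: "tgzqcf"

Check, running the answer program on each example:
  "bwghztxv" -> "ghztxv" -> "vxtzhg"
  "uubszhjzxcul" -> "bszhjzxcul" -> "lucxzjhzsb"
  "qwfewpgaqmvt" -> "fewpgaqmvt" -> "tvmqagpwef"
  "cxizfy" -> "izfy" -> "yfzi"
  "jiwphnjvplx" -> "wphnjvplx" -> "xlpvjnhpw"
  probe: "gsfcqzgt" -> "fcqzgt" -> "tgzqcf"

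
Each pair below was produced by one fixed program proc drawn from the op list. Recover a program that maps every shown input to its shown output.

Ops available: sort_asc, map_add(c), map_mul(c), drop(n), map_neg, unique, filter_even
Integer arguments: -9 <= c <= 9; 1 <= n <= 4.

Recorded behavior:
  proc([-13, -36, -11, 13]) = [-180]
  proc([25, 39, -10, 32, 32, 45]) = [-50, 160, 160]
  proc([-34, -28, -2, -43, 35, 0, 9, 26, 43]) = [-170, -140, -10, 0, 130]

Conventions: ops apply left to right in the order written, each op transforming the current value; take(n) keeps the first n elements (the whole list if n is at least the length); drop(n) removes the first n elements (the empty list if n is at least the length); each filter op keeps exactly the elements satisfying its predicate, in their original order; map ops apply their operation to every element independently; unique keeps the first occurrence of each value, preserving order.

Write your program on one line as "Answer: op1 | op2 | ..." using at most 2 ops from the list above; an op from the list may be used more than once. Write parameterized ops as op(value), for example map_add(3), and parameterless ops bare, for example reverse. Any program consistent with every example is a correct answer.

map_mul(5) | filter_even

Check, running the answer program on each example:
  [-13, -36, -11, 13] -> [-65, -180, -55, 65] -> [-180]
  [25, 39, -10, 32, 32, 45] -> [125, 195, -50, 160, 160, 225] -> [-50, 160, 160]
  [-34, -28, -2, -43, 35, 0, 9, 26, 43] -> [-170, -140, -10, -215, 175, 0, 45, 130, 215] -> [-170, -140, -10, 0, 130]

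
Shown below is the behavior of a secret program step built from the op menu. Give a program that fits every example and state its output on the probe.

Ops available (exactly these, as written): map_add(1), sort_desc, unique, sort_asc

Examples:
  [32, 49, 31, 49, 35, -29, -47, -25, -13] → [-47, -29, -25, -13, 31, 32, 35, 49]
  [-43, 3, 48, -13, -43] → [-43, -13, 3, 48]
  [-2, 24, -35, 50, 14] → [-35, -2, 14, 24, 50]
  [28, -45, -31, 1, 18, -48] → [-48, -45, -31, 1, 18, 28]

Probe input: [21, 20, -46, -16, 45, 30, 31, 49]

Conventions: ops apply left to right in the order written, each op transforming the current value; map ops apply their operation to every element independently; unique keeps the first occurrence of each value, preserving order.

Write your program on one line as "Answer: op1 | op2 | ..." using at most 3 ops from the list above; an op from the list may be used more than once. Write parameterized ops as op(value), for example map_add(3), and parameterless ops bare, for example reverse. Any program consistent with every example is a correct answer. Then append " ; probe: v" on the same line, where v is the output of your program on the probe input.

unique | sort_asc ; probe: [-46, -16, 20, 21, 30, 31, 45, 49]

Check, running the answer program on each example:
  [32, 49, 31, 49, 35, -29, -47, -25, -13] -> [32, 49, 31, 35, -29, -47, -25, -13] -> [-47, -29, -25, -13, 31, 32, 35, 49]
  [-43, 3, 48, -13, -43] -> [-43, 3, 48, -13] -> [-43, -13, 3, 48]
  [-2, 24, -35, 50, 14] -> [-2, 24, -35, 50, 14] -> [-35, -2, 14, 24, 50]
  [28, -45, -31, 1, 18, -48] -> [28, -45, -31, 1, 18, -48] -> [-48, -45, -31, 1, 18, 28]
  probe: [21, 20, -46, -16, 45, 30, 31, 49] -> [21, 20, -46, -16, 45, 30, 31, 49] -> [-46, -16, 20, 21, 30, 31, 45, 49]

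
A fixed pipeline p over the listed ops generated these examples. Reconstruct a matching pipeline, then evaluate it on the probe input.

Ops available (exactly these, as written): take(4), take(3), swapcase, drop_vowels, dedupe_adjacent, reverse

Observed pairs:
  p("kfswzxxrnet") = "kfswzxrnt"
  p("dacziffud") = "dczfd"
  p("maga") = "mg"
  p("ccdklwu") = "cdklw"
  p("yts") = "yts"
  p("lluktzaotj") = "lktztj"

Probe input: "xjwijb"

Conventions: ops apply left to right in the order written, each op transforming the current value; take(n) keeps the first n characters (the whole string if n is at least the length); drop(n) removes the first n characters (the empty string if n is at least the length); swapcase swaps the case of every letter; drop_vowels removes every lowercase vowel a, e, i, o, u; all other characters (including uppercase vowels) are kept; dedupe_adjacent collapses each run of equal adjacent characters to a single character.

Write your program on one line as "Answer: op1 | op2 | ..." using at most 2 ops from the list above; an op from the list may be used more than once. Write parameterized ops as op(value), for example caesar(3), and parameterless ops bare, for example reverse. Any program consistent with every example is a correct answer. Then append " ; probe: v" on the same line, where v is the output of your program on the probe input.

dedupe_adjacent | drop_vowels ; probe: "xjwjb"

Check, running the answer program on each example:
  "kfswzxxrnet" -> "kfswzxrnet" -> "kfswzxrnt"
  "dacziffud" -> "daczifud" -> "dczfd"
  "maga" -> "maga" -> "mg"
  "ccdklwu" -> "cdklwu" -> "cdklw"
  "yts" -> "yts" -> "yts"
  "lluktzaotj" -> "luktzaotj" -> "lktztj"
  probe: "xjwijb" -> "xjwijb" -> "xjwjb"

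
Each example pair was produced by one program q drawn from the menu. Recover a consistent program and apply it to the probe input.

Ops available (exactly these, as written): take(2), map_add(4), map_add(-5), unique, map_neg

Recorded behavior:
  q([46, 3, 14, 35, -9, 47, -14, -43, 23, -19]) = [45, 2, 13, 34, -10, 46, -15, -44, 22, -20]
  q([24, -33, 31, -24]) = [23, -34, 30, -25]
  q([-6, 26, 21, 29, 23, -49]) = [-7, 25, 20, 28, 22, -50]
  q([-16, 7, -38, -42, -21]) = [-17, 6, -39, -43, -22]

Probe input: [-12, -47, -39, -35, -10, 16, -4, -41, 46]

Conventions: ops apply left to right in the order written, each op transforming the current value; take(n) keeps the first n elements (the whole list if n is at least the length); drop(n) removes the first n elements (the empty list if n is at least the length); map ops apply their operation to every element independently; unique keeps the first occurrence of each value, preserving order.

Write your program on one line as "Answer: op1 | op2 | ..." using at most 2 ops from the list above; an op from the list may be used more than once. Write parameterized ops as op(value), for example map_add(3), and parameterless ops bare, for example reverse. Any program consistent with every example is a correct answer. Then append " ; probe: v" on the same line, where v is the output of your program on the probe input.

map_add(-5) | map_add(4) ; probe: [-13, -48, -40, -36, -11, 15, -5, -42, 45]

Check, running the answer program on each example:
  [46, 3, 14, 35, -9, 47, -14, -43, 23, -19] -> [41, -2, 9, 30, -14, 42, -19, -48, 18, -24] -> [45, 2, 13, 34, -10, 46, -15, -44, 22, -20]
  [24, -33, 31, -24] -> [19, -38, 26, -29] -> [23, -34, 30, -25]
  [-6, 26, 21, 29, 23, -49] -> [-11, 21, 16, 24, 18, -54] -> [-7, 25, 20, 28, 22, -50]
  [-16, 7, -38, -42, -21] -> [-21, 2, -43, -47, -26] -> [-17, 6, -39, -43, -22]
  probe: [-12, -47, -39, -35, -10, 16, -4, -41, 46] -> [-17, -52, -44, -40, -15, 11, -9, -46, 41] -> [-13, -48, -40, -36, -11, 15, -5, -42, 45]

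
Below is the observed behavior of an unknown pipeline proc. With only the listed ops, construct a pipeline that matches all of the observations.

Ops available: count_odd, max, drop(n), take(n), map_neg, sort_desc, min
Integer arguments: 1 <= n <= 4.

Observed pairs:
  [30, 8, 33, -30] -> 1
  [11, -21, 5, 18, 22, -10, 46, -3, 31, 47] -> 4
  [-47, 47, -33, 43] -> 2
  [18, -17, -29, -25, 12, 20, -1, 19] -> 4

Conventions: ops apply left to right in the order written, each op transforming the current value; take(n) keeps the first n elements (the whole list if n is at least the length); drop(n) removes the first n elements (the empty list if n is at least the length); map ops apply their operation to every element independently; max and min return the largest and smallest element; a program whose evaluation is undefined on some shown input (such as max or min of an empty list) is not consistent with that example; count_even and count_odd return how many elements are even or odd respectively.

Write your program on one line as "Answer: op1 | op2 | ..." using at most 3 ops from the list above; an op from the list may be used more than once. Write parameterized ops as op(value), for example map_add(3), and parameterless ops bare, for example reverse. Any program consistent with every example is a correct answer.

map_neg | drop(2) | count_odd

Check, running the answer program on each example:
  [30, 8, 33, -30] -> [-30, -8, -33, 30] -> [-33, 30] -> 1
  [11, -21, 5, 18, 22, -10, 46, -3, 31, 47] -> [-11, 21, -5, -18, -22, 10, -46, 3, -31, -47] -> [-5, -18, -22, 10, -46, 3, -31, -47] -> 4
  [-47, 47, -33, 43] -> [47, -47, 33, -43] -> [33, -43] -> 2
  [18, -17, -29, -25, 12, 20, -1, 19] -> [-18, 17, 29, 25, -12, -20, 1, -19] -> [29, 25, -12, -20, 1, -19] -> 4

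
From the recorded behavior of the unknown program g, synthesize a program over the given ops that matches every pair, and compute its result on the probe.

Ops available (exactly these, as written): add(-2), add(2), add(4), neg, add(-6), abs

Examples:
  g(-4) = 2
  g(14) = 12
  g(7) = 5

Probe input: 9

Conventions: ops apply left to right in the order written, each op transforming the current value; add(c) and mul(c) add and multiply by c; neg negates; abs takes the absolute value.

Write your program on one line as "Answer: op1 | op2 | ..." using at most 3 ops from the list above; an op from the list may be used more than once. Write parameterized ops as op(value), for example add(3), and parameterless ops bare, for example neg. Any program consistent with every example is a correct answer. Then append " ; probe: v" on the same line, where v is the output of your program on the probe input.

abs | add(-2) ; probe: 7

Check, running the answer program on each example:
  -4 -> 4 -> 2
  14 -> 14 -> 12
  7 -> 7 -> 5
  probe: 9 -> 9 -> 7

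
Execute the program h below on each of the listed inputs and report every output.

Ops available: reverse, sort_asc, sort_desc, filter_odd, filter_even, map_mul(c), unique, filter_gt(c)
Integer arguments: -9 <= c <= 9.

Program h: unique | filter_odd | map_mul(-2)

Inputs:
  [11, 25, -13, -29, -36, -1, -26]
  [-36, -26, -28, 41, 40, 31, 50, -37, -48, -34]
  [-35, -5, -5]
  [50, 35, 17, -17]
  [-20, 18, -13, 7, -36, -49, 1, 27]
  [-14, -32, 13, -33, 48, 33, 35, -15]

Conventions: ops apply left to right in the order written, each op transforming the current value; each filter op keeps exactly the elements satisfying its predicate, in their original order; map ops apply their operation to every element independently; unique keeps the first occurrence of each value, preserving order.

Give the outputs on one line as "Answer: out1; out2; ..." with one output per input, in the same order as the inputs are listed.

Execution, op by op:
  [11, 25, -13, -29, -36, -1, -26] -> [11, 25, -13, -29, -36, -1, -26] -> [11, 25, -13, -29, -1] -> [-22, -50, 26, 58, 2]
  [-36, -26, -28, 41, 40, 31, 50, -37, -48, -34] -> [-36, -26, -28, 41, 40, 31, 50, -37, -48, -34] -> [41, 31, -37] -> [-82, -62, 74]
  [-35, -5, -5] -> [-35, -5] -> [-35, -5] -> [70, 10]
  [50, 35, 17, -17] -> [50, 35, 17, -17] -> [35, 17, -17] -> [-70, -34, 34]
  [-20, 18, -13, 7, -36, -49, 1, 27] -> [-20, 18, -13, 7, -36, -49, 1, 27] -> [-13, 7, -49, 1, 27] -> [26, -14, 98, -2, -54]
  [-14, -32, 13, -33, 48, 33, 35, -15] -> [-14, -32, 13, -33, 48, 33, 35, -15] -> [13, -33, 33, 35, -15] -> [-26, 66, -66, -70, 30]

[-22, -50, 26, 58, 2]; [-82, -62, 74]; [70, 10]; [-70, -34, 34]; [26, -14, 98, -2, -54]; [-26, 66, -66, -70, 30]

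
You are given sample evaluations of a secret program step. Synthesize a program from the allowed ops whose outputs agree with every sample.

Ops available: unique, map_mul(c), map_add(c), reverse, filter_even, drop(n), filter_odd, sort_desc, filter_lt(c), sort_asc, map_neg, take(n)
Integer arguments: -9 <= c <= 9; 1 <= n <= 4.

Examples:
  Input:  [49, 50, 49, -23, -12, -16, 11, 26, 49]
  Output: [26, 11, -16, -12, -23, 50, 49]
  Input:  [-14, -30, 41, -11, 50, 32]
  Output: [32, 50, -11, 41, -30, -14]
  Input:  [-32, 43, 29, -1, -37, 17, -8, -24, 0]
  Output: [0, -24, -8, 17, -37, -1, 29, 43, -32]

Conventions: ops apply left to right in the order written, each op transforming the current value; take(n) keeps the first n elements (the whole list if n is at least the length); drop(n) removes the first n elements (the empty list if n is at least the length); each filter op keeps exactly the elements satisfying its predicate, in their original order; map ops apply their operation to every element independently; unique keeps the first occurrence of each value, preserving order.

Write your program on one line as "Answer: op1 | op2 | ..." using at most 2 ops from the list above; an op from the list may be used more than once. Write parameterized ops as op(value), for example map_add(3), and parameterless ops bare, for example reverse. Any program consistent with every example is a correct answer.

unique | reverse

Check, running the answer program on each example:
  [49, 50, 49, -23, -12, -16, 11, 26, 49] -> [49, 50, -23, -12, -16, 11, 26] -> [26, 11, -16, -12, -23, 50, 49]
  [-14, -30, 41, -11, 50, 32] -> [-14, -30, 41, -11, 50, 32] -> [32, 50, -11, 41, -30, -14]
  [-32, 43, 29, -1, -37, 17, -8, -24, 0] -> [-32, 43, 29, -1, -37, 17, -8, -24, 0] -> [0, -24, -8, 17, -37, -1, 29, 43, -32]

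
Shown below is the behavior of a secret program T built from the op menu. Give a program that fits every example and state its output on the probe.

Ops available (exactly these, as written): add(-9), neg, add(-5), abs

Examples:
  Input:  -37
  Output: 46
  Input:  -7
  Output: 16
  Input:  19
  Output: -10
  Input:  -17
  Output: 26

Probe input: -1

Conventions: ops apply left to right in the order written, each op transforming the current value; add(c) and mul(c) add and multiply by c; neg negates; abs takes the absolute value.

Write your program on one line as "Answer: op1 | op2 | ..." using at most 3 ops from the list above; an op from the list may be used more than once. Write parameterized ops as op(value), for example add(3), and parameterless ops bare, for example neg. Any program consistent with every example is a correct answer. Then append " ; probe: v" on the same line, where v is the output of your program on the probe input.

add(-9) | neg ; probe: 10

Check, running the answer program on each example:
  -37 -> -46 -> 46
  -7 -> -16 -> 16
  19 -> 10 -> -10
  -17 -> -26 -> 26
  probe: -1 -> -10 -> 10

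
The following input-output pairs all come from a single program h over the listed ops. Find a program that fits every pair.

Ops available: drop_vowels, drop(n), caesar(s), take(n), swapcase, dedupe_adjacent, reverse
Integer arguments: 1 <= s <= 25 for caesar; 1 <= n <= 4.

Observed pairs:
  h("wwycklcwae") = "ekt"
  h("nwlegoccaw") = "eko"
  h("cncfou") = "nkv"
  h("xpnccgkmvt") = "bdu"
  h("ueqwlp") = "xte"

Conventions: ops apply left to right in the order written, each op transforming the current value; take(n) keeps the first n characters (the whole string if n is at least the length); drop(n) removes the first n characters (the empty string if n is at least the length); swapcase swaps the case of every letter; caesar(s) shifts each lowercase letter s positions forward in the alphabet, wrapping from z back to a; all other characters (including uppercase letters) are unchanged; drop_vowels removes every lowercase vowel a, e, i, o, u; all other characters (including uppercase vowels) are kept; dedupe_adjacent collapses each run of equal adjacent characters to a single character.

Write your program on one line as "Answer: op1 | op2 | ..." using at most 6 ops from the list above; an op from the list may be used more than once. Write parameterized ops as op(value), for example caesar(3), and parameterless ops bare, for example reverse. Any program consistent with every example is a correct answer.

reverse | drop_vowels | dedupe_adjacent | caesar(8) | take(3)

Check, running the answer program on each example:
  "wwycklcwae" -> "eawclkcyww" -> "wclkcyww" -> "wclkcyw" -> "ektskge" -> "ekt"
  "nwlegoccaw" -> "waccogelwn" -> "wccglwn" -> "wcglwn" -> "ekotev" -> "eko"
  "cncfou" -> "uofcnc" -> "fcnc" -> "fcnc" -> "nkvk" -> "nkv"
  "xpnccgkmvt" -> "tvmkgccnpx" -> "tvmkgccnpx" -> "tvmkgcnpx" -> "bdusokvxf" -> "bdu"
  "ueqwlp" -> "plwqeu" -> "plwq" -> "plwq" -> "xtey" -> "xte"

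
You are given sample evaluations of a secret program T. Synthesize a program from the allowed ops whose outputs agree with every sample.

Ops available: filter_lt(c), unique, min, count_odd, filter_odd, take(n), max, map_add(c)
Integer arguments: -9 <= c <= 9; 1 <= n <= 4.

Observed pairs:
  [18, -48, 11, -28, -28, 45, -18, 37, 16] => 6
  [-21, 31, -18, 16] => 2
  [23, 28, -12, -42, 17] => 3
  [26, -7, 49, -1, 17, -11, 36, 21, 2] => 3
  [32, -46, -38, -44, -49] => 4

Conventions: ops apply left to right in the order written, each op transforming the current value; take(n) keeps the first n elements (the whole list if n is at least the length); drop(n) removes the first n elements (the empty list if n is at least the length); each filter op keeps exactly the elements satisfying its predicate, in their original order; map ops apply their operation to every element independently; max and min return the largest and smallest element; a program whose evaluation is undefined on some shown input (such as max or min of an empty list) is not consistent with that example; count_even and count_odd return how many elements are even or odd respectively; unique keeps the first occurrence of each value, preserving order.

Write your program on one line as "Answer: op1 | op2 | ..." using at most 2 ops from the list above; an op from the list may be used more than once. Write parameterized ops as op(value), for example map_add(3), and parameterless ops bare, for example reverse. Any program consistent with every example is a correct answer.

map_add(-5) | count_odd

Check, running the answer program on each example:
  [18, -48, 11, -28, -28, 45, -18, 37, 16] -> [13, -53, 6, -33, -33, 40, -23, 32, 11] -> 6
  [-21, 31, -18, 16] -> [-26, 26, -23, 11] -> 2
  [23, 28, -12, -42, 17] -> [18, 23, -17, -47, 12] -> 3
  [26, -7, 49, -1, 17, -11, 36, 21, 2] -> [21, -12, 44, -6, 12, -16, 31, 16, -3] -> 3
  [32, -46, -38, -44, -49] -> [27, -51, -43, -49, -54] -> 4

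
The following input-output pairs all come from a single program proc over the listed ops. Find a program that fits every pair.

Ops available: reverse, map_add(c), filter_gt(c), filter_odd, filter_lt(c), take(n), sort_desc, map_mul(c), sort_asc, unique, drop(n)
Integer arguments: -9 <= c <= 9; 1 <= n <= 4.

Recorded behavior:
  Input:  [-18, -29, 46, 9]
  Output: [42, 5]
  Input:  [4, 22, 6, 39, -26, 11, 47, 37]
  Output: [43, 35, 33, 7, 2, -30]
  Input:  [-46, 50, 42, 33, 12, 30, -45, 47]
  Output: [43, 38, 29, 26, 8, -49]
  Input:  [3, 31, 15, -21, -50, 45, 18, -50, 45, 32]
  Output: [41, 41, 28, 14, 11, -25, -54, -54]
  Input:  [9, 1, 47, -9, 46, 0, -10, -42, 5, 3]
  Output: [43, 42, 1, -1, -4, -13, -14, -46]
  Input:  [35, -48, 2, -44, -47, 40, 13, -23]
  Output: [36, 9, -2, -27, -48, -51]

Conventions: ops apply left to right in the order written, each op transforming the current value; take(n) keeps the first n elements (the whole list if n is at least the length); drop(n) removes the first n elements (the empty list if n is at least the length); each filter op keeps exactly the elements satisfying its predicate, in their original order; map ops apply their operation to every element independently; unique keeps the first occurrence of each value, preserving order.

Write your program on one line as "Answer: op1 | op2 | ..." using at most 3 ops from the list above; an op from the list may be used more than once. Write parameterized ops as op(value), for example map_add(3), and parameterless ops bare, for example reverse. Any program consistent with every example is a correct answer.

map_add(-4) | drop(2) | sort_desc

Check, running the answer program on each example:
  [-18, -29, 46, 9] -> [-22, -33, 42, 5] -> [42, 5] -> [42, 5]
  [4, 22, 6, 39, -26, 11, 47, 37] -> [0, 18, 2, 35, -30, 7, 43, 33] -> [2, 35, -30, 7, 43, 33] -> [43, 35, 33, 7, 2, -30]
  [-46, 50, 42, 33, 12, 30, -45, 47] -> [-50, 46, 38, 29, 8, 26, -49, 43] -> [38, 29, 8, 26, -49, 43] -> [43, 38, 29, 26, 8, -49]
  [3, 31, 15, -21, -50, 45, 18, -50, 45, 32] -> [-1, 27, 11, -25, -54, 41, 14, -54, 41, 28] -> [11, -25, -54, 41, 14, -54, 41, 28] -> [41, 41, 28, 14, 11, -25, -54, -54]
  [9, 1, 47, -9, 46, 0, -10, -42, 5, 3] -> [5, -3, 43, -13, 42, -4, -14, -46, 1, -1] -> [43, -13, 42, -4, -14, -46, 1, -1] -> [43, 42, 1, -1, -4, -13, -14, -46]
  [35, -48, 2, -44, -47, 40, 13, -23] -> [31, -52, -2, -48, -51, 36, 9, -27] -> [-2, -48, -51, 36, 9, -27] -> [36, 9, -2, -27, -48, -51]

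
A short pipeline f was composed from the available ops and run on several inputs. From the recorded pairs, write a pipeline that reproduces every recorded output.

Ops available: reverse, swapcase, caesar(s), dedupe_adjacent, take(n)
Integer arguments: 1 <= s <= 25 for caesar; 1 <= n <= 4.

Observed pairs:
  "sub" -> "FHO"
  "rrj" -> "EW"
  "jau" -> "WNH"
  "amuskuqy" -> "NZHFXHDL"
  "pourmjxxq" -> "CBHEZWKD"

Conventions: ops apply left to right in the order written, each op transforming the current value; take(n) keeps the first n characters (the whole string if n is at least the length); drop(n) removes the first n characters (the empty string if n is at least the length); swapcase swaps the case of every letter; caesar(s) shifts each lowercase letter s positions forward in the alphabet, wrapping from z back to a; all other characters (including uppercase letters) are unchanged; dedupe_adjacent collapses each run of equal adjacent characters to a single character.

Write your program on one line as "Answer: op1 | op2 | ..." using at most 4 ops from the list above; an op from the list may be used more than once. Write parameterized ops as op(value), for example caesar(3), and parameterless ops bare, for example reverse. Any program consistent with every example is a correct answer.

caesar(13) | swapcase | dedupe_adjacent

Check, running the answer program on each example:
  "sub" -> "fho" -> "FHO" -> "FHO"
  "rrj" -> "eew" -> "EEW" -> "EW"
  "jau" -> "wnh" -> "WNH" -> "WNH"
  "amuskuqy" -> "nzhfxhdl" -> "NZHFXHDL" -> "NZHFXHDL"
  "pourmjxxq" -> "cbhezwkkd" -> "CBHEZWKKD" -> "CBHEZWKD"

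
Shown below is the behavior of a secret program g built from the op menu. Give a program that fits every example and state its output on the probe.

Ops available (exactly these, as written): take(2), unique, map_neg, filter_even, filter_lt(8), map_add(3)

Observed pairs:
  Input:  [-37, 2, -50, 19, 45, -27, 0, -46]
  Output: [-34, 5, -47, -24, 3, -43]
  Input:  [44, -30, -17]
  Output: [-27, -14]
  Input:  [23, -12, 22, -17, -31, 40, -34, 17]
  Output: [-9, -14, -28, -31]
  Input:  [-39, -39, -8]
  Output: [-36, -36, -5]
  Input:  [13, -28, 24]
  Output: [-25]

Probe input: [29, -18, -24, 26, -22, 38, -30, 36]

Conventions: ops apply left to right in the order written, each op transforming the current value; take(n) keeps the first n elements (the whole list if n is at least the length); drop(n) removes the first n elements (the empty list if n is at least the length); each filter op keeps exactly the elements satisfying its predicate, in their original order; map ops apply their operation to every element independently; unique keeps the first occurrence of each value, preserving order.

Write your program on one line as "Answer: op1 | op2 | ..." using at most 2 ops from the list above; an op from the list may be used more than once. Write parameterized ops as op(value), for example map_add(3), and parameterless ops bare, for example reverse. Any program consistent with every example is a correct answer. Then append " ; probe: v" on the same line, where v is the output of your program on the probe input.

filter_lt(8) | map_add(3) ; probe: [-15, -21, -19, -27]

Check, running the answer program on each example:
  [-37, 2, -50, 19, 45, -27, 0, -46] -> [-37, 2, -50, -27, 0, -46] -> [-34, 5, -47, -24, 3, -43]
  [44, -30, -17] -> [-30, -17] -> [-27, -14]
  [23, -12, 22, -17, -31, 40, -34, 17] -> [-12, -17, -31, -34] -> [-9, -14, -28, -31]
  [-39, -39, -8] -> [-39, -39, -8] -> [-36, -36, -5]
  [13, -28, 24] -> [-28] -> [-25]
  probe: [29, -18, -24, 26, -22, 38, -30, 36] -> [-18, -24, -22, -30] -> [-15, -21, -19, -27]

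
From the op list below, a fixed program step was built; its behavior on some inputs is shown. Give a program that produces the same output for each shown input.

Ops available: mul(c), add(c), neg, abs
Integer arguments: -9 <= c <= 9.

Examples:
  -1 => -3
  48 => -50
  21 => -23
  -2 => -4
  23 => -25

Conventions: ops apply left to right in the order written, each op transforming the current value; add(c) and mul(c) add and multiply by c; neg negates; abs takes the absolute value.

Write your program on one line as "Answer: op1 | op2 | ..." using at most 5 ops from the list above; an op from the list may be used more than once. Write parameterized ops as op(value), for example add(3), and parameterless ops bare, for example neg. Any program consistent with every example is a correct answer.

mul(-1) | abs | add(5) | add(-3) | neg

Check, running the answer program on each example:
  -1 -> 1 -> 1 -> 6 -> 3 -> -3
  48 -> -48 -> 48 -> 53 -> 50 -> -50
  21 -> -21 -> 21 -> 26 -> 23 -> -23
  -2 -> 2 -> 2 -> 7 -> 4 -> -4
  23 -> -23 -> 23 -> 28 -> 25 -> -25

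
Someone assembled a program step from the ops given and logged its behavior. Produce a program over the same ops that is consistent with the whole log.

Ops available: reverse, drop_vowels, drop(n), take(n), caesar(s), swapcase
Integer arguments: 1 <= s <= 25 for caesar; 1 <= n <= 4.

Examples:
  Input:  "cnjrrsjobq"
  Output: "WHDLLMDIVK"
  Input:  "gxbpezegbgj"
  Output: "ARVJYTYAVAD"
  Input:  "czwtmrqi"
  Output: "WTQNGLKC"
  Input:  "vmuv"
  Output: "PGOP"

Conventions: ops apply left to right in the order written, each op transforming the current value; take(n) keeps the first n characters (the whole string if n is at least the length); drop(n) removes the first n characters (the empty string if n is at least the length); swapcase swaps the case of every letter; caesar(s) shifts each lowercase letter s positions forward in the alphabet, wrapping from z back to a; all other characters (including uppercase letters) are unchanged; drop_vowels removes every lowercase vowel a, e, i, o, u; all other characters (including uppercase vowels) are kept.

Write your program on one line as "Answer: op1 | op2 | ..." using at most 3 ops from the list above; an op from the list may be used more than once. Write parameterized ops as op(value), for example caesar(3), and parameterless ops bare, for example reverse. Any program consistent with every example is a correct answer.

caesar(20) | swapcase

Check, running the answer program on each example:
  "cnjrrsjobq" -> "whdllmdivk" -> "WHDLLMDIVK"
  "gxbpezegbgj" -> "arvjytyavad" -> "ARVJYTYAVAD"
  "czwtmrqi" -> "wtqnglkc" -> "WTQNGLKC"
  "vmuv" -> "pgop" -> "PGOP"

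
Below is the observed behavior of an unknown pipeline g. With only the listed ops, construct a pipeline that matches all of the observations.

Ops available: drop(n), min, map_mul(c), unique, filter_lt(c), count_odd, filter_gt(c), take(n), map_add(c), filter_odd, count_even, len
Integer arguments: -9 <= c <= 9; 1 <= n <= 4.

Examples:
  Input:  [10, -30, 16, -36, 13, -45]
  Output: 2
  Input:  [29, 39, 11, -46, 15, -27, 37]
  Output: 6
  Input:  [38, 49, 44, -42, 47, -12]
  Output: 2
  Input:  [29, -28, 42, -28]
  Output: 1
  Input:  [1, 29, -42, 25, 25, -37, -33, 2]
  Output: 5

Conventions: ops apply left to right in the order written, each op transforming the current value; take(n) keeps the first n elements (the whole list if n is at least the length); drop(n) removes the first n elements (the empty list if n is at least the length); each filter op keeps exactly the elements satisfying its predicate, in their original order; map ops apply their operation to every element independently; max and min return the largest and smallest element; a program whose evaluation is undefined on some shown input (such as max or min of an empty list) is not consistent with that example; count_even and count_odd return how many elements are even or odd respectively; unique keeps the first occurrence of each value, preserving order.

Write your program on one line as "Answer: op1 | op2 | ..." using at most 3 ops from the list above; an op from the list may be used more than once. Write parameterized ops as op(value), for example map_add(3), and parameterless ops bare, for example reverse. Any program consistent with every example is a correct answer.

unique | count_odd

Check, running the answer program on each example:
  [10, -30, 16, -36, 13, -45] -> [10, -30, 16, -36, 13, -45] -> 2
  [29, 39, 11, -46, 15, -27, 37] -> [29, 39, 11, -46, 15, -27, 37] -> 6
  [38, 49, 44, -42, 47, -12] -> [38, 49, 44, -42, 47, -12] -> 2
  [29, -28, 42, -28] -> [29, -28, 42] -> 1
  [1, 29, -42, 25, 25, -37, -33, 2] -> [1, 29, -42, 25, -37, -33, 2] -> 5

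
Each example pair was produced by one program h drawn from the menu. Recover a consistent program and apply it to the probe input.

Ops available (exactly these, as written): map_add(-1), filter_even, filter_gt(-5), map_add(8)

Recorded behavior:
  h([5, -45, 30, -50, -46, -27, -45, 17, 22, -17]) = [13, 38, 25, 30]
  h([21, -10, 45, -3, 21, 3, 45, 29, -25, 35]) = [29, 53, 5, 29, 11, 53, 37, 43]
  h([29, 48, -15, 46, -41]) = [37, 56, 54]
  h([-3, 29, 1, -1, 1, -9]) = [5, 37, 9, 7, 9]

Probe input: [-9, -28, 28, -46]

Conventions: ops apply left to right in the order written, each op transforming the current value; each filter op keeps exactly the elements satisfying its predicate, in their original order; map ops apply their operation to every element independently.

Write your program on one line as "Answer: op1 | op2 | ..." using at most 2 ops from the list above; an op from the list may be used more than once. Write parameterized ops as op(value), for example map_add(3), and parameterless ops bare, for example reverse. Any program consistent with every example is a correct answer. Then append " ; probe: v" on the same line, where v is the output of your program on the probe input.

filter_gt(-5) | map_add(8) ; probe: [36]

Check, running the answer program on each example:
  [5, -45, 30, -50, -46, -27, -45, 17, 22, -17] -> [5, 30, 17, 22] -> [13, 38, 25, 30]
  [21, -10, 45, -3, 21, 3, 45, 29, -25, 35] -> [21, 45, -3, 21, 3, 45, 29, 35] -> [29, 53, 5, 29, 11, 53, 37, 43]
  [29, 48, -15, 46, -41] -> [29, 48, 46] -> [37, 56, 54]
  [-3, 29, 1, -1, 1, -9] -> [-3, 29, 1, -1, 1] -> [5, 37, 9, 7, 9]
  probe: [-9, -28, 28, -46] -> [28] -> [36]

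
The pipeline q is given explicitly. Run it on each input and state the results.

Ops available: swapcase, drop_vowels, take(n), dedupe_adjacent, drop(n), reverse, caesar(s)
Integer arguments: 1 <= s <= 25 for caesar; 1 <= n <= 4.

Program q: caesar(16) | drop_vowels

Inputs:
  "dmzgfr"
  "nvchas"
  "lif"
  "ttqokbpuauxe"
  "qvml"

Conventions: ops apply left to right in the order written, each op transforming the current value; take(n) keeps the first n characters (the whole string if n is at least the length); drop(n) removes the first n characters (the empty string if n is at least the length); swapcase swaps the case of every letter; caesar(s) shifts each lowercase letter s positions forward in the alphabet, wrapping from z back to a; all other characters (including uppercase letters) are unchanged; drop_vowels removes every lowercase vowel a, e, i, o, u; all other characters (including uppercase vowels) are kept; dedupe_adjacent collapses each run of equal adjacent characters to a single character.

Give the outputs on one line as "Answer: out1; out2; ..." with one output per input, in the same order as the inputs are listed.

"tcpwvh"; "dlsxq"; "byv"; "jjgrfkqkn"; "glcb"

Execution, op by op:
  "dmzgfr" -> "tcpwvh" -> "tcpwvh"
  "nvchas" -> "dlsxqi" -> "dlsxq"
  "lif" -> "byv" -> "byv"
  "ttqokbpuauxe" -> "jjgearfkqknu" -> "jjgrfkqkn"
  "qvml" -> "glcb" -> "glcb"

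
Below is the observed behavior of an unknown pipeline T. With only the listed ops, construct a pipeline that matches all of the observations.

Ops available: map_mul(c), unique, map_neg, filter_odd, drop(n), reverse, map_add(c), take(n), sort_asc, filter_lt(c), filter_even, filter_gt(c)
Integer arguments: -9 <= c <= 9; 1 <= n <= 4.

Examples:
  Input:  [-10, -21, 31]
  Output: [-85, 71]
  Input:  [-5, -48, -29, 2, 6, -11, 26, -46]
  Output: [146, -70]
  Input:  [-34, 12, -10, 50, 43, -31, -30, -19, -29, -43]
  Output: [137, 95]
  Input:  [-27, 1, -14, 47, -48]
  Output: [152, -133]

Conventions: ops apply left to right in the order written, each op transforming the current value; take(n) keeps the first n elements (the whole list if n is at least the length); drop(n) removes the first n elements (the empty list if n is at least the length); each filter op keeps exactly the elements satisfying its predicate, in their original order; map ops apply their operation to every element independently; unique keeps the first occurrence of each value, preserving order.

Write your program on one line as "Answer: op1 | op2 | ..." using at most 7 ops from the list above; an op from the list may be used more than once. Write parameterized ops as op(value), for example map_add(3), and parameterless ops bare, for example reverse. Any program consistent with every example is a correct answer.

map_mul(3) | drop(1) | map_add(-8) | map_neg | reverse | take(2)

Check, running the answer program on each example:
  [-10, -21, 31] -> [-30, -63, 93] -> [-63, 93] -> [-71, 85] -> [71, -85] -> [-85, 71] -> [-85, 71]
  [-5, -48, -29, 2, 6, -11, 26, -46] -> [-15, -144, -87, 6, 18, -33, 78, -138] -> [-144, -87, 6, 18, -33, 78, -138] -> [-152, -95, -2, 10, -41, 70, -146] -> [152, 95, 2, -10, 41, -70, 146] -> [146, -70, 41, -10, 2, 95, 152] -> [146, -70]
  [-34, 12, -10, 50, 43, -31, -30, -19, -29, -43] -> [-102, 36, -30, 150, 129, -93, -90, -57, -87, -129] -> [36, -30, 150, 129, -93, -90, -57, -87, -129] -> [28, -38, 142, 121, -101, -98, -65, -95, -137] -> [-28, 38, -142, -121, 101, 98, 65, 95, 137] -> [137, 95, 65, 98, 101, -121, -142, 38, -28] -> [137, 95]
  [-27, 1, -14, 47, -48] -> [-81, 3, -42, 141, -144] -> [3, -42, 141, -144] -> [-5, -50, 133, -152] -> [5, 50, -133, 152] -> [152, -133, 50, 5] -> [152, -133]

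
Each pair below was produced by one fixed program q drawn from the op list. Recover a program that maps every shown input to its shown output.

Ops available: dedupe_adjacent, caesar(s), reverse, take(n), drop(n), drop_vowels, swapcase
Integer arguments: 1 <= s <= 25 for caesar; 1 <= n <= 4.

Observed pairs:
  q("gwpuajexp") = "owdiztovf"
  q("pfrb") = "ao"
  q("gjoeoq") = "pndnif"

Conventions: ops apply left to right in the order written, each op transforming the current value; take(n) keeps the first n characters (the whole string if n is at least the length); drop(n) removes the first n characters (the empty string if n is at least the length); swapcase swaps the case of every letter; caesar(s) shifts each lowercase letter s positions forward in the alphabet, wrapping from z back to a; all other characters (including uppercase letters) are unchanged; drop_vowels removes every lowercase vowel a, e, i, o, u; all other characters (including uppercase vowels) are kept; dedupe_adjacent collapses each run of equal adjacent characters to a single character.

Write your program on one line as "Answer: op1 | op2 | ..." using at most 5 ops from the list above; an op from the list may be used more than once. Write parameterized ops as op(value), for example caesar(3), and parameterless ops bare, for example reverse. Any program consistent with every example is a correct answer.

caesar(9) | drop_vowels | caesar(18) | reverse | caesar(24)

Check, running the answer program on each example:
  "gwpuajexp" -> "pfydjsngy" -> "pfydjsngy" -> "hxqvbkfyq" -> "qyfkbvqxh" -> "owdiztovf"
  "pfrb" -> "yoak" -> "yk" -> "qc" -> "cq" -> "ao"
  "gjoeoq" -> "psxnxz" -> "psxnxz" -> "hkpfpr" -> "rpfpkh" -> "pndnif"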